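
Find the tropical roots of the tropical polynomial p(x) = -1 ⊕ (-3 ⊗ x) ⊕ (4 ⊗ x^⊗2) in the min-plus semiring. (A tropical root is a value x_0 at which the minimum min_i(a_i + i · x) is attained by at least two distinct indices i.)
Roots: {-7, 2}

Each tropical root is a break point of the lower envelope of the lines y = a_i + i · x (there are 3 lines, with slopes 0, 1, ..., 2). Only the lines that attain the minimum somewhere contribute to roots; other lines are dominated. Here the surviving (envelope) indices are i = 2, i = 1, i = 0.
Intersections between consecutive envelope lines give the roots: for adjacent envelope indices i < j the intersection is x = (a_i − a_j) / (j − i). Reading off the sorted break points: {-7, 2}.
Verification: at each break x_0, at least two indices attain the minimum of min_i(a_i + i · x_0).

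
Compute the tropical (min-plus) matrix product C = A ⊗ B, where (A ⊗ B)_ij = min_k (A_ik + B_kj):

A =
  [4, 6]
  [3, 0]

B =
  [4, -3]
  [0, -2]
A ⊗ B =
  [6, 1]
  [0, -2]

Apply the min-plus product entry-by-entry:
  C[0][0] = min over k of (A[0][0] + B[0][0] = 4 + 4 = 8, A[0][1] + B[1][0] = 6 + 0 = 6) = 6 (attained at k = 1)
  C[0][1] = min over k of (A[0][0] + B[0][1] = 4 + -3 = 1, A[0][1] + B[1][1] = 6 + -2 = 4) = 1 (attained at k = 0)
  C[1][0] = min over k of (A[1][0] + B[0][0] = 3 + 4 = 7, A[1][1] + B[1][0] = 0 + 0 = 0) = 0 (attained at k = 1)
  C[1][1] = min over k of (A[1][0] + B[0][1] = 3 + -3 = 0, A[1][1] + B[1][1] = 0 + -2 = -2) = -2 (attained at k = 1)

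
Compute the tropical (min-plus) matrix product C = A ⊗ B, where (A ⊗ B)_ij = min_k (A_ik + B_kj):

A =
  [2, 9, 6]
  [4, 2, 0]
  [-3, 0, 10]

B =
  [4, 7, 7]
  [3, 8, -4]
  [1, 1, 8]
A ⊗ B =
  [6, 7, 5]
  [1, 1, -2]
  [1, 4, -4]

Apply the min-plus product entry-by-entry:
  C[0][0] = min over k of (A[0][0] + B[0][0] = 2 + 4 = 6, A[0][1] + B[1][0] = 9 + 3 = 12, A[0][2] + B[2][0] = 6 + 1 = 7) = 6 (attained at k = 0)
  C[0][1] = min over k of (A[0][0] + B[0][1] = 2 + 7 = 9, A[0][1] + B[1][1] = 9 + 8 = 17, A[0][2] + B[2][1] = 6 + 1 = 7) = 7 (attained at k = 2)
  C[0][2] = min over k of (A[0][0] + B[0][2] = 2 + 7 = 9, A[0][1] + B[1][2] = 9 + -4 = 5, A[0][2] + B[2][2] = 6 + 8 = 14) = 5 (attained at k = 1)
  C[1][0] = min over k of (A[1][0] + B[0][0] = 4 + 4 = 8, A[1][1] + B[1][0] = 2 + 3 = 5, A[1][2] + B[2][0] = 0 + 1 = 1) = 1 (attained at k = 2)
  C[1][1] = min over k of (A[1][0] + B[0][1] = 4 + 7 = 11, A[1][1] + B[1][1] = 2 + 8 = 10, A[1][2] + B[2][1] = 0 + 1 = 1) = 1 (attained at k = 2)
  C[1][2] = min over k of (A[1][0] + B[0][2] = 4 + 7 = 11, A[1][1] + B[1][2] = 2 + -4 = -2, A[1][2] + B[2][2] = 0 + 8 = 8) = -2 (attained at k = 1)
  C[2][0] = min over k of (A[2][0] + B[0][0] = -3 + 4 = 1, A[2][1] + B[1][0] = 0 + 3 = 3, A[2][2] + B[2][0] = 10 + 1 = 11) = 1 (attained at k = 0)
  C[2][1] = min over k of (A[2][0] + B[0][1] = -3 + 7 = 4, A[2][1] + B[1][1] = 0 + 8 = 8, A[2][2] + B[2][1] = 10 + 1 = 11) = 4 (attained at k = 0)
  C[2][2] = min over k of (A[2][0] + B[0][2] = -3 + 7 = 4, A[2][1] + B[1][2] = 0 + -4 = -4, A[2][2] + B[2][2] = 10 + 8 = 18) = -4 (attained at k = 1)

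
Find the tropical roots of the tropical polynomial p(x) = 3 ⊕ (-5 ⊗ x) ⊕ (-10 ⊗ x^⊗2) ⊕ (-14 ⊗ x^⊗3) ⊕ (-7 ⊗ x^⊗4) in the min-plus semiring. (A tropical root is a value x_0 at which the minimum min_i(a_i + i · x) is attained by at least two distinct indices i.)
Roots: {-7, 4, 5, 8}

Each tropical root is a break point of the lower envelope of the lines y = a_i + i · x (there are 5 lines, with slopes 0, 1, ..., 4). Only the lines that attain the minimum somewhere contribute to roots; other lines are dominated. Here the surviving (envelope) indices are i = 4, i = 3, i = 2, i = 1, i = 0.
Intersections between consecutive envelope lines give the roots: for adjacent envelope indices i < j the intersection is x = (a_i − a_j) / (j − i). Reading off the sorted break points: {-7, 4, 5, 8}.
Verification: at each break x_0, at least two indices attain the minimum of min_i(a_i + i · x_0).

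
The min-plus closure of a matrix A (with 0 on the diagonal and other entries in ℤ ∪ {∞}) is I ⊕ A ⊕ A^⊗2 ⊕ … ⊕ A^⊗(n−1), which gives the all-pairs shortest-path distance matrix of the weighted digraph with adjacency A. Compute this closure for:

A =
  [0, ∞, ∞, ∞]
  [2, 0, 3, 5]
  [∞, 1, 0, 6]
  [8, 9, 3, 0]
Closure =
  [0, ∞, ∞, ∞]
  [2, 0, 3, 5]
  [3, 1, 0, 6]
  [6, 4, 3, 0]

This is the Floyd-Warshall all-pairs shortest-path computation. For each intermediate vertex k = 0, 1, …, 3, update dist[i][j] ← min(dist[i][j], dist[i][k] + dist[k][j]). The final matrix gives, for each (i, j), the minimum total weight of any directed path from i to j (possibly empty when i = j).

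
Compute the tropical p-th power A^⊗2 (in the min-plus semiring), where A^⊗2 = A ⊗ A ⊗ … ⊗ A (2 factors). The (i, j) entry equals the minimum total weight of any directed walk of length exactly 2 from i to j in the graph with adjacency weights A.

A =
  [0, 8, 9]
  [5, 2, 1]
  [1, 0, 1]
A^⊗2 =
  [0, 8, 9]
  [2, 1, 2]
  [1, 1, 1]

Each entry (A^⊗2)_ij equals the minimum over all length-2 walks i = v_0 → v_1 → … → v_2 = j of Σ_t A[v_t][v_{t+1}]. For example, for (i, j) = (0, 2) we minimise over 3 possible intermediate vertex sequences; the minimum is 9, attained along the walk 0 → 0 → 2.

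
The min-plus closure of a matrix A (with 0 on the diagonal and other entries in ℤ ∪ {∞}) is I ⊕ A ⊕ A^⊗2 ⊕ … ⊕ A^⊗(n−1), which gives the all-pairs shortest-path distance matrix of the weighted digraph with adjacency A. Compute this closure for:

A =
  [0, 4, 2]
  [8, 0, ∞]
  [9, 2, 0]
Closure =
  [0, 4, 2]
  [8, 0, 10]
  [9, 2, 0]

This is the Floyd-Warshall all-pairs shortest-path computation. For each intermediate vertex k = 0, 1, …, 2, update dist[i][j] ← min(dist[i][j], dist[i][k] + dist[k][j]). The final matrix gives, for each (i, j), the minimum total weight of any directed path from i to j (possibly empty when i = j).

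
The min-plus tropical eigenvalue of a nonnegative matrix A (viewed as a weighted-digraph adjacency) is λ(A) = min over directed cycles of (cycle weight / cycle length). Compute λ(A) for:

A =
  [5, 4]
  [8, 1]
λ(A) = 1

Enumerate directed cycles and compute their means (weight / length). Sample:
  cycle 0 → 0: weight = 5, length = 1, mean = 5/1 ≈ 5.000
  cycle 1 → 1: weight = 1, length = 1, mean = 1/1 ≈ 1.000
  cycle 0 → 1 → 0: weight = 12, length = 2, mean = 12/2 ≈ 6.000
  cycle 1 → 0 → 1: weight = 12, length = 2, mean = 12/2 ≈ 6.000
Minimum mean = 1.000, attained e.g. along the cycle 1 → 1 with weight 1 and length 1. So λ(A) = 1/1 = 1.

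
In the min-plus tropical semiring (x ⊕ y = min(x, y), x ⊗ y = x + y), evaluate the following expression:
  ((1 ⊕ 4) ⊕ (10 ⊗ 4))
((1 ⊕ 4) ⊕ (10 ⊗ 4)) = 1

Expand innermost to outermost. Recall ⊕ takes the minimum of its arguments and ⊗ takes their sum. Working out the expression ((1 ⊕ 4) ⊕ (10 ⊗ 4)) gives 1.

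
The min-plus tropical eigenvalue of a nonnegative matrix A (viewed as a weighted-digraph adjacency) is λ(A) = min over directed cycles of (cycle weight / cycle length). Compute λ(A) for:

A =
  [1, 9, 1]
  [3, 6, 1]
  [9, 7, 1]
λ(A) = 1

Enumerate directed cycles and compute their means (weight / length). Sample:
  cycle 0 → 0: weight = 1, length = 1, mean = 1/1 ≈ 1.000
  cycle 1 → 1: weight = 6, length = 1, mean = 6/1 ≈ 6.000
  cycle 2 → 2: weight = 1, length = 1, mean = 1/1 ≈ 1.000
  cycle 0 → 1 → 0: weight = 12, length = 2, mean = 12/2 ≈ 6.000
  cycle 0 → 2 → 0: weight = 10, length = 2, mean = 10/2 ≈ 5.000
  cycle 1 → 0 → 1: weight = 12, length = 2, mean = 12/2 ≈ 6.000
Minimum mean = 1.000, attained e.g. along the cycle 0 → 0 with weight 1 and length 1. So λ(A) = 1/1 = 1.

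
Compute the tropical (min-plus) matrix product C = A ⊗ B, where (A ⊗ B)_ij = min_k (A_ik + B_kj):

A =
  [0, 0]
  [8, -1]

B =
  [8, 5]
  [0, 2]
A ⊗ B =
  [0, 2]
  [-1, 1]

Apply the min-plus product entry-by-entry:
  C[0][0] = min over k of (A[0][0] + B[0][0] = 0 + 8 = 8, A[0][1] + B[1][0] = 0 + 0 = 0) = 0 (attained at k = 1)
  C[0][1] = min over k of (A[0][0] + B[0][1] = 0 + 5 = 5, A[0][1] + B[1][1] = 0 + 2 = 2) = 2 (attained at k = 1)
  C[1][0] = min over k of (A[1][0] + B[0][0] = 8 + 8 = 16, A[1][1] + B[1][0] = -1 + 0 = -1) = -1 (attained at k = 1)
  C[1][1] = min over k of (A[1][0] + B[0][1] = 8 + 5 = 13, A[1][1] + B[1][1] = -1 + 2 = 1) = 1 (attained at k = 1)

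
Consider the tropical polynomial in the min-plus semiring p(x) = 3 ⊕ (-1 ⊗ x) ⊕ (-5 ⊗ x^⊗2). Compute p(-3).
p(-3) = -11

A tropical monomial a ⊗ x^⊗i evaluates to a + i · x. Evaluating each term at x = -3:
  Term 0 contributes 3 + 0 · -3 = 3
  Term 1 contributes -1 + 1 · -3 = -4
  Term 2 contributes -5 + 2 · -3 = -11
p(-3) = ⊕ of these = min[3, -4, -11] = -11.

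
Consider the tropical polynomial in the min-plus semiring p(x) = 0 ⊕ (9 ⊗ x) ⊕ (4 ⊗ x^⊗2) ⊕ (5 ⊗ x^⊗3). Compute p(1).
p(1) = 0

A tropical monomial a ⊗ x^⊗i evaluates to a + i · x. Evaluating each term at x = 1:
  Term 0 contributes 0 + 0 · 1 = 0
  Term 1 contributes 9 + 1 · 1 = 10
  Term 2 contributes 4 + 2 · 1 = 6
  Term 3 contributes 5 + 3 · 1 = 8
p(1) = ⊕ of these = min[0, 10, 6, 8] = 0.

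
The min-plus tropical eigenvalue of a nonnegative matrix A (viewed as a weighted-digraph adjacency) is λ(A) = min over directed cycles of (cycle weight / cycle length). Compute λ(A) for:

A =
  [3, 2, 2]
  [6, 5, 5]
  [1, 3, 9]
λ(A) = 3/2

Enumerate directed cycles and compute their means (weight / length). Sample:
  cycle 0 → 0: weight = 3, length = 1, mean = 3/1 ≈ 3.000
  cycle 1 → 1: weight = 5, length = 1, mean = 5/1 ≈ 5.000
  cycle 2 → 2: weight = 9, length = 1, mean = 9/1 ≈ 9.000
  cycle 0 → 1 → 0: weight = 8, length = 2, mean = 8/2 ≈ 4.000
  cycle 0 → 2 → 0: weight = 3, length = 2, mean = 3/2 ≈ 1.500
  cycle 1 → 0 → 1: weight = 8, length = 2, mean = 8/2 ≈ 4.000
Minimum mean = 1.500, attained e.g. along the cycle 0 → 2 → 0 with weight 3 and length 2. So λ(A) = 3/2 = 3/2.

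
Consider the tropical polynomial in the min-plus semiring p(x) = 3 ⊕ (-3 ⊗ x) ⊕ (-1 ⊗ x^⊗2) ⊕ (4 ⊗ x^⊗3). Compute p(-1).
p(-1) = -4

A tropical monomial a ⊗ x^⊗i evaluates to a + i · x. Evaluating each term at x = -1:
  Term 0 contributes 3 + 0 · -1 = 3
  Term 1 contributes -3 + 1 · -1 = -4
  Term 2 contributes -1 + 2 · -1 = -3
  Term 3 contributes 4 + 3 · -1 = 1
p(-1) = ⊕ of these = min[3, -4, -3, 1] = -4.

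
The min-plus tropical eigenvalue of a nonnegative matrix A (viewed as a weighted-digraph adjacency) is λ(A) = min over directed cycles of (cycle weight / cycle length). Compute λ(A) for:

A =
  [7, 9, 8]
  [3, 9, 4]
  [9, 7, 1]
λ(A) = 1

Enumerate directed cycles and compute their means (weight / length). Sample:
  cycle 0 → 0: weight = 7, length = 1, mean = 7/1 ≈ 7.000
  cycle 1 → 1: weight = 9, length = 1, mean = 9/1 ≈ 9.000
  cycle 2 → 2: weight = 1, length = 1, mean = 1/1 ≈ 1.000
  cycle 0 → 1 → 0: weight = 12, length = 2, mean = 12/2 ≈ 6.000
  cycle 0 → 2 → 0: weight = 17, length = 2, mean = 17/2 ≈ 8.500
  cycle 1 → 0 → 1: weight = 12, length = 2, mean = 12/2 ≈ 6.000
Minimum mean = 1.000, attained e.g. along the cycle 2 → 2 with weight 1 and length 1. So λ(A) = 1/1 = 1.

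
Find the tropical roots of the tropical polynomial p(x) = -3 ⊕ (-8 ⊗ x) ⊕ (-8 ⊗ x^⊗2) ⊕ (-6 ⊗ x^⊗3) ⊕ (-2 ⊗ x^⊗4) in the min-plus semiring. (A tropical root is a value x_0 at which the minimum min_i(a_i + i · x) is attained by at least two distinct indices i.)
Roots: {-4, -2, 0, 5}

Each tropical root is a break point of the lower envelope of the lines y = a_i + i · x (there are 5 lines, with slopes 0, 1, ..., 4). Only the lines that attain the minimum somewhere contribute to roots; other lines are dominated. Here the surviving (envelope) indices are i = 4, i = 3, i = 2, i = 1, i = 0.
Intersections between consecutive envelope lines give the roots: for adjacent envelope indices i < j the intersection is x = (a_i − a_j) / (j − i). Reading off the sorted break points: {-4, -2, 0, 5}.
Verification: at each break x_0, at least two indices attain the minimum of min_i(a_i + i · x_0).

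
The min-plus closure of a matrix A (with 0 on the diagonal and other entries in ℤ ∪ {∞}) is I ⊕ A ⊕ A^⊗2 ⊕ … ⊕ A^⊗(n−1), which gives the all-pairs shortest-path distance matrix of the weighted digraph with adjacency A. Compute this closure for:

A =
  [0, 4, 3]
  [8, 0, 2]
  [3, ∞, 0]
Closure =
  [0, 4, 3]
  [5, 0, 2]
  [3, 7, 0]

This is the Floyd-Warshall all-pairs shortest-path computation. For each intermediate vertex k = 0, 1, …, 2, update dist[i][j] ← min(dist[i][j], dist[i][k] + dist[k][j]). The final matrix gives, for each (i, j), the minimum total weight of any directed path from i to j (possibly empty when i = j).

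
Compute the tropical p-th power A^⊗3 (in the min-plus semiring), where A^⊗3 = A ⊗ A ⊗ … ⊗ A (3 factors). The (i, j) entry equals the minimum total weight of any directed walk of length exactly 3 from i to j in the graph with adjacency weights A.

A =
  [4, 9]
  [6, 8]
A^⊗3 =
  [12, 17]
  [14, 19]

Each entry (A^⊗3)_ij equals the minimum over all length-3 walks i = v_0 → v_1 → … → v_3 = j of Σ_t A[v_t][v_{t+1}]. For example, for (i, j) = (0, 1) we minimise over 4 possible intermediate vertex sequences; the minimum is 17, attained along the walk 0 → 0 → 0 → 1.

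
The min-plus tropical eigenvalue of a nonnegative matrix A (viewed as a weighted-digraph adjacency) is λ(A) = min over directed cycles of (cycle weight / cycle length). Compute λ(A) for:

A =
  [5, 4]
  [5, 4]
λ(A) = 4

Enumerate directed cycles and compute their means (weight / length). Sample:
  cycle 0 → 0: weight = 5, length = 1, mean = 5/1 ≈ 5.000
  cycle 1 → 1: weight = 4, length = 1, mean = 4/1 ≈ 4.000
  cycle 0 → 1 → 0: weight = 9, length = 2, mean = 9/2 ≈ 4.500
  cycle 1 → 0 → 1: weight = 9, length = 2, mean = 9/2 ≈ 4.500
Minimum mean = 4.000, attained e.g. along the cycle 1 → 1 with weight 4 and length 1. So λ(A) = 4/1 = 4.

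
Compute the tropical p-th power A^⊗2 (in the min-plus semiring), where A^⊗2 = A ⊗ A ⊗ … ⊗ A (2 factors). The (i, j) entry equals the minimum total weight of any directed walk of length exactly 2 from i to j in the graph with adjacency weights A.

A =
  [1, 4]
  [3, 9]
A^⊗2 =
  [2, 5]
  [4, 7]

Each entry (A^⊗2)_ij equals the minimum over all length-2 walks i = v_0 → v_1 → … → v_2 = j of Σ_t A[v_t][v_{t+1}]. For example, for (i, j) = (0, 1) we minimise over 2 possible intermediate vertex sequences; the minimum is 5, attained along the walk 0 → 0 → 1.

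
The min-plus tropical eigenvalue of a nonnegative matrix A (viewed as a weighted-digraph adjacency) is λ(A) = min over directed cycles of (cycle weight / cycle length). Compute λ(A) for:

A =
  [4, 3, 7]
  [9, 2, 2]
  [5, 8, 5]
λ(A) = 2

Enumerate directed cycles and compute their means (weight / length). Sample:
  cycle 0 → 0: weight = 4, length = 1, mean = 4/1 ≈ 4.000
  cycle 1 → 1: weight = 2, length = 1, mean = 2/1 ≈ 2.000
  cycle 2 → 2: weight = 5, length = 1, mean = 5/1 ≈ 5.000
  cycle 0 → 1 → 0: weight = 12, length = 2, mean = 12/2 ≈ 6.000
  cycle 0 → 2 → 0: weight = 12, length = 2, mean = 12/2 ≈ 6.000
  cycle 1 → 0 → 1: weight = 12, length = 2, mean = 12/2 ≈ 6.000
Minimum mean = 2.000, attained e.g. along the cycle 1 → 1 with weight 2 and length 1. So λ(A) = 2/1 = 2.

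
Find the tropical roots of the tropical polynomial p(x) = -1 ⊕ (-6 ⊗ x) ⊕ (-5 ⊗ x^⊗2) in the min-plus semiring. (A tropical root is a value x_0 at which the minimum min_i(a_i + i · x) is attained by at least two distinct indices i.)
Roots: {-1, 5}

Each tropical root is a break point of the lower envelope of the lines y = a_i + i · x (there are 3 lines, with slopes 0, 1, ..., 2). Only the lines that attain the minimum somewhere contribute to roots; other lines are dominated. Here the surviving (envelope) indices are i = 2, i = 1, i = 0.
Intersections between consecutive envelope lines give the roots: for adjacent envelope indices i < j the intersection is x = (a_i − a_j) / (j − i). Reading off the sorted break points: {-1, 5}.
Verification: at each break x_0, at least two indices attain the minimum of min_i(a_i + i · x_0).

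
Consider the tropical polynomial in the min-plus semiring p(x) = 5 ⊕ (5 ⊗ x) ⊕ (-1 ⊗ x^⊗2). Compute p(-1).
p(-1) = -3

A tropical monomial a ⊗ x^⊗i evaluates to a + i · x. Evaluating each term at x = -1:
  Term 0 contributes 5 + 0 · -1 = 5
  Term 1 contributes 5 + 1 · -1 = 4
  Term 2 contributes -1 + 2 · -1 = -3
p(-1) = ⊕ of these = min[5, 4, -3] = -3.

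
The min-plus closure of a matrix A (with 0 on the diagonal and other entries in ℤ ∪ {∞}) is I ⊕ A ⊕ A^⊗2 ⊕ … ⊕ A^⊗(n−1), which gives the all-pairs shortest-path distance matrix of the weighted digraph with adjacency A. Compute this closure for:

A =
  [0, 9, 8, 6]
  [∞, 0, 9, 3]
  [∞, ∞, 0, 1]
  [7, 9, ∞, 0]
Closure =
  [0, 9, 8, 6]
  [10, 0, 9, 3]
  [8, 10, 0, 1]
  [7, 9, 15, 0]

This is the Floyd-Warshall all-pairs shortest-path computation. For each intermediate vertex k = 0, 1, …, 3, update dist[i][j] ← min(dist[i][j], dist[i][k] + dist[k][j]). The final matrix gives, for each (i, j), the minimum total weight of any directed path from i to j (possibly empty when i = j).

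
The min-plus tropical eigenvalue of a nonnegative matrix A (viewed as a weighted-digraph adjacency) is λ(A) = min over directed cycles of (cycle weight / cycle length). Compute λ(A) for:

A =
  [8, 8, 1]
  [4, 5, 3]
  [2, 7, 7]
λ(A) = 3/2

Enumerate directed cycles and compute their means (weight / length). Sample:
  cycle 0 → 0: weight = 8, length = 1, mean = 8/1 ≈ 8.000
  cycle 1 → 1: weight = 5, length = 1, mean = 5/1 ≈ 5.000
  cycle 2 → 2: weight = 7, length = 1, mean = 7/1 ≈ 7.000
  cycle 0 → 1 → 0: weight = 12, length = 2, mean = 12/2 ≈ 6.000
  cycle 0 → 2 → 0: weight = 3, length = 2, mean = 3/2 ≈ 1.500
  cycle 1 → 0 → 1: weight = 12, length = 2, mean = 12/2 ≈ 6.000
Minimum mean = 1.500, attained e.g. along the cycle 0 → 2 → 0 with weight 3 and length 2. So λ(A) = 3/2 = 3/2.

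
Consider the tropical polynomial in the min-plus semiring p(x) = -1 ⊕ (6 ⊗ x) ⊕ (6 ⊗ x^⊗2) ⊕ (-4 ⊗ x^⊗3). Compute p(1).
p(1) = -1

A tropical monomial a ⊗ x^⊗i evaluates to a + i · x. Evaluating each term at x = 1:
  Term 0 contributes -1 + 0 · 1 = -1
  Term 1 contributes 6 + 1 · 1 = 7
  Term 2 contributes 6 + 2 · 1 = 8
  Term 3 contributes -4 + 3 · 1 = -1
p(1) = ⊕ of these = min[-1, 7, 8, -1] = -1.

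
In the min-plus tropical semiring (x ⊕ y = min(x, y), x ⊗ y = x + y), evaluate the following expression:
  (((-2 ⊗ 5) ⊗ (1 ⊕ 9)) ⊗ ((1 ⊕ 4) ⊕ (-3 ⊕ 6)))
(((-2 ⊗ 5) ⊗ (1 ⊕ 9)) ⊗ ((1 ⊕ 4) ⊕ (-3 ⊕ 6))) = 1

Expand innermost to outermost. Recall ⊕ takes the minimum of its arguments and ⊗ takes their sum. Working out the expression (((-2 ⊗ 5) ⊗ (1 ⊕ 9)) ⊗ ((1 ⊕ 4) ⊕ (-3 ⊕ 6))) gives 1.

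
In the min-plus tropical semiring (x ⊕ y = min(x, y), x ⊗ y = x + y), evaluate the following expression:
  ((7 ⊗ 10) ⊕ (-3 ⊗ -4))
((7 ⊗ 10) ⊕ (-3 ⊗ -4)) = -7

Expand innermost to outermost. Recall ⊕ takes the minimum of its arguments and ⊗ takes their sum. Working out the expression ((7 ⊗ 10) ⊕ (-3 ⊗ -4)) gives -7.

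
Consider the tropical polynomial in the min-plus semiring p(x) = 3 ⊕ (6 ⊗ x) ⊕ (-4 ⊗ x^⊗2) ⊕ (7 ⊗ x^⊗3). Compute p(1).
p(1) = -2

A tropical monomial a ⊗ x^⊗i evaluates to a + i · x. Evaluating each term at x = 1:
  Term 0 contributes 3 + 0 · 1 = 3
  Term 1 contributes 6 + 1 · 1 = 7
  Term 2 contributes -4 + 2 · 1 = -2
  Term 3 contributes 7 + 3 · 1 = 10
p(1) = ⊕ of these = min[3, 7, -2, 10] = -2.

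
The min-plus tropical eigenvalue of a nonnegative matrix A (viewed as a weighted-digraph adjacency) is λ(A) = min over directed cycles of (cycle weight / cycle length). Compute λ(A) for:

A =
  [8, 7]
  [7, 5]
λ(A) = 5

Enumerate directed cycles and compute their means (weight / length). Sample:
  cycle 0 → 0: weight = 8, length = 1, mean = 8/1 ≈ 8.000
  cycle 1 → 1: weight = 5, length = 1, mean = 5/1 ≈ 5.000
  cycle 0 → 1 → 0: weight = 14, length = 2, mean = 14/2 ≈ 7.000
  cycle 1 → 0 → 1: weight = 14, length = 2, mean = 14/2 ≈ 7.000
Minimum mean = 5.000, attained e.g. along the cycle 1 → 1 with weight 5 and length 1. So λ(A) = 5/1 = 5.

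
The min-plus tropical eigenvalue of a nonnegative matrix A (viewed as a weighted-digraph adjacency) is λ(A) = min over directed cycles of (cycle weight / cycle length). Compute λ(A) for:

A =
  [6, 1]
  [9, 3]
λ(A) = 3

Enumerate directed cycles and compute their means (weight / length). Sample:
  cycle 0 → 0: weight = 6, length = 1, mean = 6/1 ≈ 6.000
  cycle 1 → 1: weight = 3, length = 1, mean = 3/1 ≈ 3.000
  cycle 0 → 1 → 0: weight = 10, length = 2, mean = 10/2 ≈ 5.000
  cycle 1 → 0 → 1: weight = 10, length = 2, mean = 10/2 ≈ 5.000
Minimum mean = 3.000, attained e.g. along the cycle 1 → 1 with weight 3 and length 1. So λ(A) = 3/1 = 3.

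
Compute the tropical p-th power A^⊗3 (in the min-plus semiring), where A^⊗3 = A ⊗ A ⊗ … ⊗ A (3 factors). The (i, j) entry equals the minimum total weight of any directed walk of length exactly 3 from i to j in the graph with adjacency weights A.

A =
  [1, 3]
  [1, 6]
A^⊗3 =
  [3, 5]
  [3, 5]

Each entry (A^⊗3)_ij equals the minimum over all length-3 walks i = v_0 → v_1 → … → v_3 = j of Σ_t A[v_t][v_{t+1}]. For example, for (i, j) = (0, 1) we minimise over 4 possible intermediate vertex sequences; the minimum is 5, attained along the walk 0 → 0 → 0 → 1.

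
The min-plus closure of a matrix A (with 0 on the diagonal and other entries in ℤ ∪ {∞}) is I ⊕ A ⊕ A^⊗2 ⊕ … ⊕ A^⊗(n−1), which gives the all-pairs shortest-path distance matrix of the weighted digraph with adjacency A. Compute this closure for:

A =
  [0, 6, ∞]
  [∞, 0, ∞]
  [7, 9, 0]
Closure =
  [0, 6, ∞]
  [∞, 0, ∞]
  [7, 9, 0]

This is the Floyd-Warshall all-pairs shortest-path computation. For each intermediate vertex k = 0, 1, …, 2, update dist[i][j] ← min(dist[i][j], dist[i][k] + dist[k][j]). The final matrix gives, for each (i, j), the minimum total weight of any directed path from i to j (possibly empty when i = j).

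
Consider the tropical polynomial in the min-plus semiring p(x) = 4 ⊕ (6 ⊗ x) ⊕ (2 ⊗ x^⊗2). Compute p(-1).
p(-1) = 0

A tropical monomial a ⊗ x^⊗i evaluates to a + i · x. Evaluating each term at x = -1:
  Term 0 contributes 4 + 0 · -1 = 4
  Term 1 contributes 6 + 1 · -1 = 5
  Term 2 contributes 2 + 2 · -1 = 0
p(-1) = ⊕ of these = min[4, 5, 0] = 0.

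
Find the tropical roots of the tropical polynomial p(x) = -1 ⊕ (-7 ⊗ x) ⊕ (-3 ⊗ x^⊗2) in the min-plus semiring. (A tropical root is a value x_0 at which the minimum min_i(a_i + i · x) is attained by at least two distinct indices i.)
Roots: {-4, 6}

Each tropical root is a break point of the lower envelope of the lines y = a_i + i · x (there are 3 lines, with slopes 0, 1, ..., 2). Only the lines that attain the minimum somewhere contribute to roots; other lines are dominated. Here the surviving (envelope) indices are i = 2, i = 1, i = 0.
Intersections between consecutive envelope lines give the roots: for adjacent envelope indices i < j the intersection is x = (a_i − a_j) / (j − i). Reading off the sorted break points: {-4, 6}.
Verification: at each break x_0, at least two indices attain the minimum of min_i(a_i + i · x_0).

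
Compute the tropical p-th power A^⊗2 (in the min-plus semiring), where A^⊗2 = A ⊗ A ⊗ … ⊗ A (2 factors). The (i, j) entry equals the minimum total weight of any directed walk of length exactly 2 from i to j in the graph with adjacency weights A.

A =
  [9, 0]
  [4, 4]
A^⊗2 =
  [4, 4]
  [8, 4]

Each entry (A^⊗2)_ij equals the minimum over all length-2 walks i = v_0 → v_1 → … → v_2 = j of Σ_t A[v_t][v_{t+1}]. For example, for (i, j) = (0, 1) we minimise over 2 possible intermediate vertex sequences; the minimum is 4, attained along the walk 0 → 1 → 1.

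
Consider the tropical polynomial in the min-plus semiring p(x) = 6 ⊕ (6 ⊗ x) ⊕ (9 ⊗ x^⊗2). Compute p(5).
p(5) = 6

A tropical monomial a ⊗ x^⊗i evaluates to a + i · x. Evaluating each term at x = 5:
  Term 0 contributes 6 + 0 · 5 = 6
  Term 1 contributes 6 + 1 · 5 = 11
  Term 2 contributes 9 + 2 · 5 = 19
p(5) = ⊕ of these = min[6, 11, 19] = 6.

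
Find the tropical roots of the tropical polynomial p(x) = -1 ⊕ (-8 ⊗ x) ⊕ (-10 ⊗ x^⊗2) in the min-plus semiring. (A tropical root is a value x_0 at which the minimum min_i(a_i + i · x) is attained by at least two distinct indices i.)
Roots: {2, 7}

Each tropical root is a break point of the lower envelope of the lines y = a_i + i · x (there are 3 lines, with slopes 0, 1, ..., 2). Only the lines that attain the minimum somewhere contribute to roots; other lines are dominated. Here the surviving (envelope) indices are i = 2, i = 1, i = 0.
Intersections between consecutive envelope lines give the roots: for adjacent envelope indices i < j the intersection is x = (a_i − a_j) / (j − i). Reading off the sorted break points: {2, 7}.
Verification: at each break x_0, at least two indices attain the minimum of min_i(a_i + i · x_0).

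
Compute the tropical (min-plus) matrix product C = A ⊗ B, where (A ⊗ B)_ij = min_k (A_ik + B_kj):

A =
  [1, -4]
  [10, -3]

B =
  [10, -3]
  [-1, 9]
A ⊗ B =
  [-5, -2]
  [-4, 6]

Apply the min-plus product entry-by-entry:
  C[0][0] = min over k of (A[0][0] + B[0][0] = 1 + 10 = 11, A[0][1] + B[1][0] = -4 + -1 = -5) = -5 (attained at k = 1)
  C[0][1] = min over k of (A[0][0] + B[0][1] = 1 + -3 = -2, A[0][1] + B[1][1] = -4 + 9 = 5) = -2 (attained at k = 0)
  C[1][0] = min over k of (A[1][0] + B[0][0] = 10 + 10 = 20, A[1][1] + B[1][0] = -3 + -1 = -4) = -4 (attained at k = 1)
  C[1][1] = min over k of (A[1][0] + B[0][1] = 10 + -3 = 7, A[1][1] + B[1][1] = -3 + 9 = 6) = 6 (attained at k = 1)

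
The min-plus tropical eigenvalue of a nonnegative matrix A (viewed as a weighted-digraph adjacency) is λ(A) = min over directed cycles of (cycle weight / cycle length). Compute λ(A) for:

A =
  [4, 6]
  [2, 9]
λ(A) = 4

Enumerate directed cycles and compute their means (weight / length). Sample:
  cycle 0 → 0: weight = 4, length = 1, mean = 4/1 ≈ 4.000
  cycle 1 → 1: weight = 9, length = 1, mean = 9/1 ≈ 9.000
  cycle 0 → 1 → 0: weight = 8, length = 2, mean = 8/2 ≈ 4.000
  cycle 1 → 0 → 1: weight = 8, length = 2, mean = 8/2 ≈ 4.000
Minimum mean = 4.000, attained e.g. along the cycle 0 → 0 with weight 4 and length 1. So λ(A) = 4/1 = 4.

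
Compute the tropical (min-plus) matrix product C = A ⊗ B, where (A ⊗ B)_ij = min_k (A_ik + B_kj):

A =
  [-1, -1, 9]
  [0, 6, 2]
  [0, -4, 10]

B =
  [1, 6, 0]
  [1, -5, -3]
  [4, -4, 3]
A ⊗ B =
  [0, -6, -4]
  [1, -2, 0]
  [-3, -9, -7]

Apply the min-plus product entry-by-entry:
  C[0][0] = min over k of (A[0][0] + B[0][0] = -1 + 1 = 0, A[0][1] + B[1][0] = -1 + 1 = 0, A[0][2] + B[2][0] = 9 + 4 = 13) = 0 (attained at k = 0)
  C[0][1] = min over k of (A[0][0] + B[0][1] = -1 + 6 = 5, A[0][1] + B[1][1] = -1 + -5 = -6, A[0][2] + B[2][1] = 9 + -4 = 5) = -6 (attained at k = 1)
  C[0][2] = min over k of (A[0][0] + B[0][2] = -1 + 0 = -1, A[0][1] + B[1][2] = -1 + -3 = -4, A[0][2] + B[2][2] = 9 + 3 = 12) = -4 (attained at k = 1)
  C[1][0] = min over k of (A[1][0] + B[0][0] = 0 + 1 = 1, A[1][1] + B[1][0] = 6 + 1 = 7, A[1][2] + B[2][0] = 2 + 4 = 6) = 1 (attained at k = 0)
  C[1][1] = min over k of (A[1][0] + B[0][1] = 0 + 6 = 6, A[1][1] + B[1][1] = 6 + -5 = 1, A[1][2] + B[2][1] = 2 + -4 = -2) = -2 (attained at k = 2)
  C[1][2] = min over k of (A[1][0] + B[0][2] = 0 + 0 = 0, A[1][1] + B[1][2] = 6 + -3 = 3, A[1][2] + B[2][2] = 2 + 3 = 5) = 0 (attained at k = 0)
  C[2][0] = min over k of (A[2][0] + B[0][0] = 0 + 1 = 1, A[2][1] + B[1][0] = -4 + 1 = -3, A[2][2] + B[2][0] = 10 + 4 = 14) = -3 (attained at k = 1)
  C[2][1] = min over k of (A[2][0] + B[0][1] = 0 + 6 = 6, A[2][1] + B[1][1] = -4 + -5 = -9, A[2][2] + B[2][1] = 10 + -4 = 6) = -9 (attained at k = 1)
  C[2][2] = min over k of (A[2][0] + B[0][2] = 0 + 0 = 0, A[2][1] + B[1][2] = -4 + -3 = -7, A[2][2] + B[2][2] = 10 + 3 = 13) = -7 (attained at k = 1)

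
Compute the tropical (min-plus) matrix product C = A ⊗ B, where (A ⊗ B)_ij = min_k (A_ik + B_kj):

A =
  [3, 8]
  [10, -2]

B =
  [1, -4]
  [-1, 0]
A ⊗ B =
  [4, -1]
  [-3, -2]

Apply the min-plus product entry-by-entry:
  C[0][0] = min over k of (A[0][0] + B[0][0] = 3 + 1 = 4, A[0][1] + B[1][0] = 8 + -1 = 7) = 4 (attained at k = 0)
  C[0][1] = min over k of (A[0][0] + B[0][1] = 3 + -4 = -1, A[0][1] + B[1][1] = 8 + 0 = 8) = -1 (attained at k = 0)
  C[1][0] = min over k of (A[1][0] + B[0][0] = 10 + 1 = 11, A[1][1] + B[1][0] = -2 + -1 = -3) = -3 (attained at k = 1)
  C[1][1] = min over k of (A[1][0] + B[0][1] = 10 + -4 = 6, A[1][1] + B[1][1] = -2 + 0 = -2) = -2 (attained at k = 1)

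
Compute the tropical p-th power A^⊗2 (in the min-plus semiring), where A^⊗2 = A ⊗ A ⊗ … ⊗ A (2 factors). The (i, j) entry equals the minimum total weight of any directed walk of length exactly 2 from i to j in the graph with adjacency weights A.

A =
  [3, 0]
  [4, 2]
A^⊗2 =
  [4, 2]
  [6, 4]

Each entry (A^⊗2)_ij equals the minimum over all length-2 walks i = v_0 → v_1 → … → v_2 = j of Σ_t A[v_t][v_{t+1}]. For example, for (i, j) = (0, 1) we minimise over 2 possible intermediate vertex sequences; the minimum is 2, attained along the walk 0 → 1 → 1.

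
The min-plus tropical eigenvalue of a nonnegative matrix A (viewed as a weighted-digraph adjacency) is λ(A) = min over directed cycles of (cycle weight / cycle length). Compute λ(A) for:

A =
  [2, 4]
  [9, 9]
λ(A) = 2

Enumerate directed cycles and compute their means (weight / length). Sample:
  cycle 0 → 0: weight = 2, length = 1, mean = 2/1 ≈ 2.000
  cycle 1 → 1: weight = 9, length = 1, mean = 9/1 ≈ 9.000
  cycle 0 → 1 → 0: weight = 13, length = 2, mean = 13/2 ≈ 6.500
  cycle 1 → 0 → 1: weight = 13, length = 2, mean = 13/2 ≈ 6.500
Minimum mean = 2.000, attained e.g. along the cycle 0 → 0 with weight 2 and length 1. So λ(A) = 2/1 = 2.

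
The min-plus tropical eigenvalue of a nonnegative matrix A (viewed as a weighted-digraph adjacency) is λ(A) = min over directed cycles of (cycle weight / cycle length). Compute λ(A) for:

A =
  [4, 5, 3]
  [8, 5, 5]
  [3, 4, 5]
λ(A) = 3

Enumerate directed cycles and compute their means (weight / length). Sample:
  cycle 0 → 0: weight = 4, length = 1, mean = 4/1 ≈ 4.000
  cycle 1 → 1: weight = 5, length = 1, mean = 5/1 ≈ 5.000
  cycle 2 → 2: weight = 5, length = 1, mean = 5/1 ≈ 5.000
  cycle 0 → 1 → 0: weight = 13, length = 2, mean = 13/2 ≈ 6.500
  cycle 0 → 2 → 0: weight = 6, length = 2, mean = 6/2 ≈ 3.000
  cycle 1 → 0 → 1: weight = 13, length = 2, mean = 13/2 ≈ 6.500
Minimum mean = 3.000, attained e.g. along the cycle 0 → 2 → 0 with weight 6 and length 2. So λ(A) = 6/2 = 3.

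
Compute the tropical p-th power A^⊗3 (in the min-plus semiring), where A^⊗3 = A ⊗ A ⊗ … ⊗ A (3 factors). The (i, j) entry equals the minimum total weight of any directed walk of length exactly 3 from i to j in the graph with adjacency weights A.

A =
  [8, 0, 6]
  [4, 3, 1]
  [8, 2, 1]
A^⊗3 =
  [7, 3, 2]
  [7, 4, 3]
  [7, 4, 3]

Each entry (A^⊗3)_ij equals the minimum over all length-3 walks i = v_0 → v_1 → … → v_3 = j of Σ_t A[v_t][v_{t+1}]. For example, for (i, j) = (0, 2) we minimise over 9 possible intermediate vertex sequences; the minimum is 2, attained along the walk 0 → 1 → 2 → 2.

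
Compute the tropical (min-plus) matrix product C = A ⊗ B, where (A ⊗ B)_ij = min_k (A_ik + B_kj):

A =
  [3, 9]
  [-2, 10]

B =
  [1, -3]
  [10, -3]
A ⊗ B =
  [4, 0]
  [-1, -5]

Apply the min-plus product entry-by-entry:
  C[0][0] = min over k of (A[0][0] + B[0][0] = 3 + 1 = 4, A[0][1] + B[1][0] = 9 + 10 = 19) = 4 (attained at k = 0)
  C[0][1] = min over k of (A[0][0] + B[0][1] = 3 + -3 = 0, A[0][1] + B[1][1] = 9 + -3 = 6) = 0 (attained at k = 0)
  C[1][0] = min over k of (A[1][0] + B[0][0] = -2 + 1 = -1, A[1][1] + B[1][0] = 10 + 10 = 20) = -1 (attained at k = 0)
  C[1][1] = min over k of (A[1][0] + B[0][1] = -2 + -3 = -5, A[1][1] + B[1][1] = 10 + -3 = 7) = -5 (attained at k = 0)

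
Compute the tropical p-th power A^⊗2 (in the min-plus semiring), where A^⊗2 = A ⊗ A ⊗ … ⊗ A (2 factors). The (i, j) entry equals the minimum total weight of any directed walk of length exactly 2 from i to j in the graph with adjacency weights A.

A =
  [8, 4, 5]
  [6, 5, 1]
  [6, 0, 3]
A^⊗2 =
  [10, 5, 5]
  [7, 1, 4]
  [6, 3, 1]

Each entry (A^⊗2)_ij equals the minimum over all length-2 walks i = v_0 → v_1 → … → v_2 = j of Σ_t A[v_t][v_{t+1}]. For example, for (i, j) = (0, 2) we minimise over 3 possible intermediate vertex sequences; the minimum is 5, attained along the walk 0 → 1 → 2.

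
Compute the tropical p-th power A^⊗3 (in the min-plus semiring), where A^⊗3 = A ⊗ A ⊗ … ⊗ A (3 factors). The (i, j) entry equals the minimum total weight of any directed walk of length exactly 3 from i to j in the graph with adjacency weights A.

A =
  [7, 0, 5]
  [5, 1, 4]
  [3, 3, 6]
A^⊗3 =
  [6, 2, 5]
  [7, 3, 6]
  [8, 4, 7]

Each entry (A^⊗3)_ij equals the minimum over all length-3 walks i = v_0 → v_1 → … → v_3 = j of Σ_t A[v_t][v_{t+1}]. For example, for (i, j) = (0, 2) we minimise over 9 possible intermediate vertex sequences; the minimum is 5, attained along the walk 0 → 1 → 1 → 2.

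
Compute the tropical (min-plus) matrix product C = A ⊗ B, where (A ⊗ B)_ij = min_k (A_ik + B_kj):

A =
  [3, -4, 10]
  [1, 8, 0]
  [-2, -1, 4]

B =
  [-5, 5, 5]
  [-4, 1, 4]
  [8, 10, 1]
A ⊗ B =
  [-8, -3, 0]
  [-4, 6, 1]
  [-7, 0, 3]

Apply the min-plus product entry-by-entry:
  C[0][0] = min over k of (A[0][0] + B[0][0] = 3 + -5 = -2, A[0][1] + B[1][0] = -4 + -4 = -8, A[0][2] + B[2][0] = 10 + 8 = 18) = -8 (attained at k = 1)
  C[0][1] = min over k of (A[0][0] + B[0][1] = 3 + 5 = 8, A[0][1] + B[1][1] = -4 + 1 = -3, A[0][2] + B[2][1] = 10 + 10 = 20) = -3 (attained at k = 1)
  C[0][2] = min over k of (A[0][0] + B[0][2] = 3 + 5 = 8, A[0][1] + B[1][2] = -4 + 4 = 0, A[0][2] + B[2][2] = 10 + 1 = 11) = 0 (attained at k = 1)
  C[1][0] = min over k of (A[1][0] + B[0][0] = 1 + -5 = -4, A[1][1] + B[1][0] = 8 + -4 = 4, A[1][2] + B[2][0] = 0 + 8 = 8) = -4 (attained at k = 0)
  C[1][1] = min over k of (A[1][0] + B[0][1] = 1 + 5 = 6, A[1][1] + B[1][1] = 8 + 1 = 9, A[1][2] + B[2][1] = 0 + 10 = 10) = 6 (attained at k = 0)
  C[1][2] = min over k of (A[1][0] + B[0][2] = 1 + 5 = 6, A[1][1] + B[1][2] = 8 + 4 = 12, A[1][2] + B[2][2] = 0 + 1 = 1) = 1 (attained at k = 2)
  C[2][0] = min over k of (A[2][0] + B[0][0] = -2 + -5 = -7, A[2][1] + B[1][0] = -1 + -4 = -5, A[2][2] + B[2][0] = 4 + 8 = 12) = -7 (attained at k = 0)
  C[2][1] = min over k of (A[2][0] + B[0][1] = -2 + 5 = 3, A[2][1] + B[1][1] = -1 + 1 = 0, A[2][2] + B[2][1] = 4 + 10 = 14) = 0 (attained at k = 1)
  C[2][2] = min over k of (A[2][0] + B[0][2] = -2 + 5 = 3, A[2][1] + B[1][2] = -1 + 4 = 3, A[2][2] + B[2][2] = 4 + 1 = 5) = 3 (attained at k = 0)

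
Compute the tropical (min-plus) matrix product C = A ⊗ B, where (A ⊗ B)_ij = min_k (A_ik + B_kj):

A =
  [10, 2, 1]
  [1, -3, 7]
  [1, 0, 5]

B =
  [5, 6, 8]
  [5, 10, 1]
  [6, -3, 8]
A ⊗ B =
  [7, -2, 3]
  [2, 4, -2]
  [5, 2, 1]

Apply the min-plus product entry-by-entry:
  C[0][0] = min over k of (A[0][0] + B[0][0] = 10 + 5 = 15, A[0][1] + B[1][0] = 2 + 5 = 7, A[0][2] + B[2][0] = 1 + 6 = 7) = 7 (attained at k = 1)
  C[0][1] = min over k of (A[0][0] + B[0][1] = 10 + 6 = 16, A[0][1] + B[1][1] = 2 + 10 = 12, A[0][2] + B[2][1] = 1 + -3 = -2) = -2 (attained at k = 2)
  C[0][2] = min over k of (A[0][0] + B[0][2] = 10 + 8 = 18, A[0][1] + B[1][2] = 2 + 1 = 3, A[0][2] + B[2][2] = 1 + 8 = 9) = 3 (attained at k = 1)
  C[1][0] = min over k of (A[1][0] + B[0][0] = 1 + 5 = 6, A[1][1] + B[1][0] = -3 + 5 = 2, A[1][2] + B[2][0] = 7 + 6 = 13) = 2 (attained at k = 1)
  C[1][1] = min over k of (A[1][0] + B[0][1] = 1 + 6 = 7, A[1][1] + B[1][1] = -3 + 10 = 7, A[1][2] + B[2][1] = 7 + -3 = 4) = 4 (attained at k = 2)
  C[1][2] = min over k of (A[1][0] + B[0][2] = 1 + 8 = 9, A[1][1] + B[1][2] = -3 + 1 = -2, A[1][2] + B[2][2] = 7 + 8 = 15) = -2 (attained at k = 1)
  C[2][0] = min over k of (A[2][0] + B[0][0] = 1 + 5 = 6, A[2][1] + B[1][0] = 0 + 5 = 5, A[2][2] + B[2][0] = 5 + 6 = 11) = 5 (attained at k = 1)
  C[2][1] = min over k of (A[2][0] + B[0][1] = 1 + 6 = 7, A[2][1] + B[1][1] = 0 + 10 = 10, A[2][2] + B[2][1] = 5 + -3 = 2) = 2 (attained at k = 2)
  C[2][2] = min over k of (A[2][0] + B[0][2] = 1 + 8 = 9, A[2][1] + B[1][2] = 0 + 1 = 1, A[2][2] + B[2][2] = 5 + 8 = 13) = 1 (attained at k = 1)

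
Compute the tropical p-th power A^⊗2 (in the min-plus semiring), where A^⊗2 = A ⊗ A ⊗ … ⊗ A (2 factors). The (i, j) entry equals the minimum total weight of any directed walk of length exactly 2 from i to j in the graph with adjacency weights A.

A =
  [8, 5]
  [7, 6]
A^⊗2 =
  [12, 11]
  [13, 12]

Each entry (A^⊗2)_ij equals the minimum over all length-2 walks i = v_0 → v_1 → … → v_2 = j of Σ_t A[v_t][v_{t+1}]. For example, for (i, j) = (0, 1) we minimise over 2 possible intermediate vertex sequences; the minimum is 11, attained along the walk 0 → 1 → 1.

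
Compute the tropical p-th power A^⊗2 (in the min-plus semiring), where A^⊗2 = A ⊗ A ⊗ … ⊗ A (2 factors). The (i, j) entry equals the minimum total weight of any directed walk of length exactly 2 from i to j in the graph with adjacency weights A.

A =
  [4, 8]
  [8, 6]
A^⊗2 =
  [8, 12]
  [12, 12]

Each entry (A^⊗2)_ij equals the minimum over all length-2 walks i = v_0 → v_1 → … → v_2 = j of Σ_t A[v_t][v_{t+1}]. For example, for (i, j) = (0, 1) we minimise over 2 possible intermediate vertex sequences; the minimum is 12, attained along the walk 0 → 0 → 1.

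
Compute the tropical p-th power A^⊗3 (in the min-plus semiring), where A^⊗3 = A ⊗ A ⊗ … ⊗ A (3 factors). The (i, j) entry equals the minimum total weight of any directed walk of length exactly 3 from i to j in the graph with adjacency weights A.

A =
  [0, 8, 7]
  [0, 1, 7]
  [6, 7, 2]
A^⊗3 =
  [0, 8, 7]
  [0, 3, 7]
  [6, 9, 6]

Each entry (A^⊗3)_ij equals the minimum over all length-3 walks i = v_0 → v_1 → … → v_3 = j of Σ_t A[v_t][v_{t+1}]. For example, for (i, j) = (0, 2) we minimise over 9 possible intermediate vertex sequences; the minimum is 7, attained along the walk 0 → 0 → 0 → 2.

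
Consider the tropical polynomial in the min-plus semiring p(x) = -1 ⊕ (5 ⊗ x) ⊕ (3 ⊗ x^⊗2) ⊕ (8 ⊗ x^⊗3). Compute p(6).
p(6) = -1

A tropical monomial a ⊗ x^⊗i evaluates to a + i · x. Evaluating each term at x = 6:
  Term 0 contributes -1 + 0 · 6 = -1
  Term 1 contributes 5 + 1 · 6 = 11
  Term 2 contributes 3 + 2 · 6 = 15
  Term 3 contributes 8 + 3 · 6 = 26
p(6) = ⊕ of these = min[-1, 11, 15, 26] = -1.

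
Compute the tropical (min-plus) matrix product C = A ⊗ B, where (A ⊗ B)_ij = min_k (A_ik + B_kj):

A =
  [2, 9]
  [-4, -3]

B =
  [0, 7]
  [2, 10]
A ⊗ B =
  [2, 9]
  [-4, 3]

Apply the min-plus product entry-by-entry:
  C[0][0] = min over k of (A[0][0] + B[0][0] = 2 + 0 = 2, A[0][1] + B[1][0] = 9 + 2 = 11) = 2 (attained at k = 0)
  C[0][1] = min over k of (A[0][0] + B[0][1] = 2 + 7 = 9, A[0][1] + B[1][1] = 9 + 10 = 19) = 9 (attained at k = 0)
  C[1][0] = min over k of (A[1][0] + B[0][0] = -4 + 0 = -4, A[1][1] + B[1][0] = -3 + 2 = -1) = -4 (attained at k = 0)
  C[1][1] = min over k of (A[1][0] + B[0][1] = -4 + 7 = 3, A[1][1] + B[1][1] = -3 + 10 = 7) = 3 (attained at k = 0)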